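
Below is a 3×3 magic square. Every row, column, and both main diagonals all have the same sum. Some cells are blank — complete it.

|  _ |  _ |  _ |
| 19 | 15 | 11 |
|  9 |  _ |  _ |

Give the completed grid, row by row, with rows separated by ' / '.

Row 2 is already complete: 19 + 15 + 11 = 45, so that is the magic constant.
The remaining cell in column 1 is (1,1) = 45 − 28 = 17.
From main diagonal, 45 − (17 + 15) gives (3,3) = 13.
Anti-diagonal: 15 + 9 + ? = 45, so (1,3) = 21.
Using row 1: 17 + 21 + ? → (1,2) = 45 − 38 = 7.
The remaining cell in row 3 is (3,2) = 45 − 22 = 23.

17 7 21 / 19 15 11 / 9 23 13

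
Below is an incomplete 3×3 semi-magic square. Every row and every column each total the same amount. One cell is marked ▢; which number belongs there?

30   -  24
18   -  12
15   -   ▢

27

Column 1 is complete and sums to 63; that is the magic constant.
The remaining cell in row 1 is (1,2) = 63 − 54 = 9.
Using row 2: 18 + 12 + ? → (2,2) = 63 − 30 = 33.
From column 2, 63 − (9 + 33) gives (3,2) = 21.
From column 3, 63 − (24 + 12) gives (3,3) = 27.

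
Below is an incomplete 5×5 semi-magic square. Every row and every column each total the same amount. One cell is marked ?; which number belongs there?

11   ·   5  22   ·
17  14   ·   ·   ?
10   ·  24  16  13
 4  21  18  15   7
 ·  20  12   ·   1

25

Row 4 is complete and sums to 65; that is the magic constant.
The remaining cell in row 3 is (3,2) = 65 − 63 = 2.
Column 1 needs 65; the known cells sum to 42, so (5,1) = 23.
Using column 2: 14 + 2 + 21 + 20 + ? → (1,2) = 65 − 57 = 8.
Column 3 needs 65; the known cells sum to 59, so (2,3) = 6.
Row 1 needs 65; the known cells sum to 46, so (1,5) = 19.
From row 5, 65 − (23 + 20 + 12 + 1) gives (5,4) = 9.
Column 4 must total 65; the given cells sum to 62, so (2,4) = 3.
The remaining cell in column 5 is (2,5) = 65 − 40 = 25.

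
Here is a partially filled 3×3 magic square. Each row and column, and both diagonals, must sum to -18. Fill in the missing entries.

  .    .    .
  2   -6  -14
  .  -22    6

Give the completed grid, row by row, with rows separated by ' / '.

Using row 3: -22 + 6 + ? → (3,1) = -18 − (-16) = -2.
Column 1: 2 + (-2) + ? = -18, so (1,1) = -18.
From column 2, -18 − (-6 + (-22)) gives (1,2) = 10.
The remaining cell in column 3 is (1,3) = -18 − (-8) = -10.

-18 10 -10 / 2 -6 -14 / -2 -22 6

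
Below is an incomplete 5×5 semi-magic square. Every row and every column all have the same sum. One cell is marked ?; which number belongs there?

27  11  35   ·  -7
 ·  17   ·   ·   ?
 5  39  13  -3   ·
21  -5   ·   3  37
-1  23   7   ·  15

9

Column 2 is complete and sums to 85; that is the magic constant.
Using row 1: 27 + 11 + 35 + (-7) + ? → (1,4) = 85 − 66 = 19.
Using row 3: 5 + 39 + 13 + (-3) + ? → (3,5) = 85 − 54 = 31.
From row 4, 85 − (21 + (-5) + 3 + 37) gives (4,3) = 29.
Using row 5: -1 + 23 + 7 + 15 + ? → (5,4) = 85 − 44 = 41.
Column 1 must total 85; the given cells sum to 52, so (2,1) = 33.
Column 3: 35 + 13 + 29 + 7 + ? = 85, so (2,3) = 1.
From column 4, 85 − (19 + (-3) + 3 + 41) gives (2,4) = 25.
From column 5, 85 − (-7 + 31 + 37 + 15) gives (2,5) = 9.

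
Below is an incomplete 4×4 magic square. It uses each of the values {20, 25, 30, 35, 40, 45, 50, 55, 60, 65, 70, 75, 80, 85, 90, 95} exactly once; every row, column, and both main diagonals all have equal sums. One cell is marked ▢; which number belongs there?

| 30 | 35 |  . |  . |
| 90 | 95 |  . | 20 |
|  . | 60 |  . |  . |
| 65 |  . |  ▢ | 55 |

70

The 16 entries sum to 920, so each line sums to 920/4 = 230.
Using row 2: 90 + 95 + 20 + ? → (2,3) = 230 − 205 = 25.
Column 1 needs 230; the known cells sum to 185, so (3,1) = 45.
Column 2: 35 + 95 + 60 + ? = 230, so (4,2) = 40.
The remaining cell in main diagonal is (3,3) = 230 − 180 = 50.
The remaining cell in anti-diagonal is (1,4) = 230 − 150 = 80.
The remaining cell in row 1 is (1,3) = 230 − 145 = 85.
Row 3 must total 230; the given cells sum to 155, so (3,4) = 75.
Row 4 needs 230; the known cells sum to 160, so (4,3) = 70.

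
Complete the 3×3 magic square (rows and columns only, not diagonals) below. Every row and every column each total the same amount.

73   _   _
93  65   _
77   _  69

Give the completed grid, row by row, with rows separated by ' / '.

73 81 89 / 93 65 85 / 77 97 69

Column 1 is already complete: 73 + 93 + 77 = 243, so that is the magic constant.
Using row 2: 93 + 65 + ? → (2,3) = 243 − 158 = 85.
From row 3, 243 − (77 + 69) gives (3,2) = 97.
The remaining cell in column 2 is (1,2) = 243 − 162 = 81.
Column 3 needs 243; the known cells sum to 154, so (1,3) = 89.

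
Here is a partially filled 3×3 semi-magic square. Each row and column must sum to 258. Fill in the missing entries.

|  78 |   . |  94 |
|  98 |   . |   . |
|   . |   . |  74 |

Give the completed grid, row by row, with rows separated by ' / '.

78 86 94 / 98 70 90 / 82 102 74

Row 1 needs 258; the known cells sum to 172, so (1,2) = 86.
From column 1, 258 − (78 + 98) gives (3,1) = 82.
Column 3: 94 + 74 + ? = 258, so (2,3) = 90.
Using row 2: 98 + 90 + ? → (2,2) = 258 − 188 = 70.
Row 3: 82 + 74 + ? = 258, so (3,2) = 102.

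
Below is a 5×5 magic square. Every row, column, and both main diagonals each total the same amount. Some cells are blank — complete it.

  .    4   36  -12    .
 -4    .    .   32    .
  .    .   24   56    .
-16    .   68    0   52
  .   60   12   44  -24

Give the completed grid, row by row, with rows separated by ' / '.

Column 4 is already complete: -12 + 32 + 56 + 0 + 44 = 120, so that is the magic constant.
Row 4 must total 120; the given cells sum to 104, so (4,2) = 16.
Row 5 must total 120; the given cells sum to 92, so (5,1) = 28.
Using column 3: 36 + 24 + 68 + 12 + ? → (2,3) = 120 − 140 = -20.
Anti-diagonal needs 120; the known cells sum to 100, so (1,5) = 20.
Using row 1: 4 + 36 + (-12) + 20 + ? → (1,1) = 120 − 48 = 72.
Using column 1: 72 + (-4) + (-16) + 28 + ? → (3,1) = 120 − 80 = 40.
The remaining cell in main diagonal is (2,2) = 120 − 72 = 48.
Using row 2: -4 + 48 + (-20) + 32 + ? → (2,5) = 120 − 56 = 64.
Column 2 must total 120; the given cells sum to 128, so (3,2) = -8.
Column 5 must total 120; the given cells sum to 112, so (3,5) = 8.

72 4 36 -12 20 / -4 48 -20 32 64 / 40 -8 24 56 8 / -16 16 68 0 52 / 28 60 12 44 -24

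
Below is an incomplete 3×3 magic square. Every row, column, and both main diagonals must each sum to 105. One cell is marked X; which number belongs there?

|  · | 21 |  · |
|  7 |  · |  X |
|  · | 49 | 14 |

Row 3 must total 105; the given cells sum to 63, so (3,1) = 42.
Using column 1: 7 + 42 + ? → (1,1) = 105 − 49 = 56.
The remaining cell in column 2 is (2,2) = 105 − 70 = 35.
Anti-diagonal needs 105; the known cells sum to 77, so (1,3) = 28.
Row 2: 7 + 35 + ? = 105, so (2,3) = 63.

63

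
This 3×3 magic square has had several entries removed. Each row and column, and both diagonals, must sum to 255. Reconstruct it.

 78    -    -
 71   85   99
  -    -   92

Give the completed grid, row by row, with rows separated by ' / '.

The remaining cell in column 1 is (3,1) = 255 − 149 = 106.
From column 3, 255 − (99 + 92) gives (1,3) = 64.
Row 1 must total 255; the given cells sum to 142, so (1,2) = 113.
Row 3 needs 255; the known cells sum to 198, so (3,2) = 57.

78 113 64 / 71 85 99 / 106 57 92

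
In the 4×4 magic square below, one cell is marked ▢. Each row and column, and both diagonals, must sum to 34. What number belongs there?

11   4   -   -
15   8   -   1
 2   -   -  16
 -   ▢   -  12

9

Row 2 needs 34; the known cells sum to 24, so (2,3) = 10.
Column 1 needs 34; the known cells sum to 28, so (4,1) = 6.
Column 4: 1 + 16 + 12 + ? = 34, so (1,4) = 5.
The remaining cell in main diagonal is (3,3) = 34 − 31 = 3.
The remaining cell in anti-diagonal is (3,2) = 34 − 21 = 13.
Row 1 needs 34; the known cells sum to 20, so (1,3) = 14.
Column 2 must total 34; the given cells sum to 25, so (4,2) = 9.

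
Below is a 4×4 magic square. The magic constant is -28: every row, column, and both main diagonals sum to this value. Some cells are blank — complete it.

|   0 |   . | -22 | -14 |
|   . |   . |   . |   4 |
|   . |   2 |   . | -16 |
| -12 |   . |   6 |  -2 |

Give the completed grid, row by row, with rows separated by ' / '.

0 8 -22 -14 / -10 -18 -4 4 / -6 2 -8 -16 / -12 -20 6 -2

Row 1: 0 + (-22) + (-14) + ? = -28, so (1,2) = 8.
Using row 4: -12 + 6 + (-2) + ? → (4,2) = -28 − (-8) = -20.
Column 2 needs -28; the known cells sum to -10, so (2,2) = -18.
Main diagonal: 0 + (-18) + (-2) + ? = -28, so (3,3) = -8.
The remaining cell in anti-diagonal is (2,3) = -28 − (-24) = -4.
The remaining cell in row 2 is (2,1) = -28 − (-18) = -10.
Row 3: 2 + (-8) + (-16) + ? = -28, so (3,1) = -6.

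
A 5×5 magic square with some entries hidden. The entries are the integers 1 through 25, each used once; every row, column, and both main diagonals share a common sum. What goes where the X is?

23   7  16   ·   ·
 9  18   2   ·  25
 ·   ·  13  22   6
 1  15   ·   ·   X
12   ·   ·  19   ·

17

The entries are 1 through 25, which sum to 325, so each line sums to 325/5 = 65.
Using row 2: 9 + 18 + 2 + 25 + ? → (2,4) = 65 − 54 = 11.
From column 1, 65 − (23 + 9 + 1 + 12) gives (3,1) = 20.
Using anti-diagonal: 11 + 13 + 15 + 12 + ? → (1,5) = 65 − 51 = 14.
Row 1 needs 65; the known cells sum to 60, so (1,4) = 5.
Using row 3: 20 + 13 + 22 + 6 + ? → (3,2) = 65 − 61 = 4.
Column 2: 7 + 18 + 4 + 15 + ? = 65, so (5,2) = 21.
From column 4, 65 − (5 + 11 + 22 + 19) gives (4,4) = 8.
Main diagonal needs 65; the known cells sum to 62, so (5,5) = 3.
The remaining cell in row 5 is (5,3) = 65 − 55 = 10.
Using column 3: 16 + 2 + 13 + 10 + ? → (4,3) = 65 − 41 = 24.
Column 5 needs 65; the known cells sum to 48, so (4,5) = 17.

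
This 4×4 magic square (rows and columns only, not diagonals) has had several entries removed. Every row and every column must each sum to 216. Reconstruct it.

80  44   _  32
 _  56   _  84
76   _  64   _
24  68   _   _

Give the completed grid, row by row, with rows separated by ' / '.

Row 1: 80 + 44 + 32 + ? = 216, so (1,3) = 60.
Column 1 needs 216; the known cells sum to 180, so (2,1) = 36.
Column 2: 44 + 56 + 68 + ? = 216, so (3,2) = 48.
Using row 2: 36 + 56 + 84 + ? → (2,3) = 216 − 176 = 40.
Row 3: 76 + 48 + 64 + ? = 216, so (3,4) = 28.
Column 3 needs 216; the known cells sum to 164, so (4,3) = 52.
Column 4 must total 216; the given cells sum to 144, so (4,4) = 72.

80 44 60 32 / 36 56 40 84 / 76 48 64 28 / 24 68 52 72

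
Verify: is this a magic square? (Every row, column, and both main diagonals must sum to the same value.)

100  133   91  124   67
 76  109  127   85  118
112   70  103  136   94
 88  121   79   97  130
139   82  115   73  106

Yes

Row 1: 100 + 133 + 91 + 124 + 67 = 515.
Row 2: 76 + 109 + 127 + 85 + 118 = 515.
Row 3: 112 + 70 + 103 + 136 + 94 = 515.
Row 4: 88 + 121 + 79 + 97 + 130 = 515.
Row 5: 139 + 82 + 115 + 73 + 106 = 515.
Column 1: 100 + 76 + 112 + 88 + 139 = 515.
Column 2: 133 + 109 + 70 + 121 + 82 = 515.
Column 3: 91 + 127 + 103 + 79 + 115 = 515.
Column 4: 124 + 85 + 136 + 97 + 73 = 515.
Column 5: 67 + 118 + 94 + 130 + 106 = 515.
Main diagonal: 100 + 109 + 103 + 97 + 106 = 515.
Anti-diagonal: 67 + 85 + 103 + 121 + 139 = 515.
All lines sum to 515.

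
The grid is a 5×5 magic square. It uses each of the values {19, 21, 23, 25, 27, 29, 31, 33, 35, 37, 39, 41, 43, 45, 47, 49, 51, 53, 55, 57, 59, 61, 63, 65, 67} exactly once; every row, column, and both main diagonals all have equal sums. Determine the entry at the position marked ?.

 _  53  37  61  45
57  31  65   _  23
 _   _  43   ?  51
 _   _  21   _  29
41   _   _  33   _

27

The 25 entries sum to 1075, so each line sums to 1075/5 = 215.
Row 1 needs 215; the known cells sum to 196, so (1,1) = 19.
The remaining cell in row 2 is (2,4) = 215 − 176 = 39.
Column 3 must total 215; the given cells sum to 166, so (5,3) = 49.
Column 5: 45 + 23 + 51 + 29 + ? = 215, so (5,5) = 67.
Main diagonal needs 215; the known cells sum to 160, so (4,4) = 55.
Anti-diagonal needs 215; the known cells sum to 168, so (4,2) = 47.
Row 4: 47 + 21 + 55 + 29 + ? = 215, so (4,1) = 63.
Row 5: 41 + 49 + 33 + 67 + ? = 215, so (5,2) = 25.
Column 1 must total 215; the given cells sum to 180, so (3,1) = 35.
Column 2: 53 + 31 + 47 + 25 + ? = 215, so (3,2) = 59.
Using column 4: 61 + 39 + 55 + 33 + ? → (3,4) = 215 − 188 = 27.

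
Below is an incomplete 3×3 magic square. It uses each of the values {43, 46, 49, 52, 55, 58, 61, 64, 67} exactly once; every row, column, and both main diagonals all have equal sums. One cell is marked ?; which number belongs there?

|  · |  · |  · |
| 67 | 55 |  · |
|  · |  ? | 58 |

The 9 entries sum to 495, so each line sums to 495/3 = 165.
From row 2, 165 − (67 + 55) gives (2,3) = 43.
Column 3 must total 165; the given cells sum to 101, so (1,3) = 64.
Main diagonal needs 165; the known cells sum to 113, so (1,1) = 52.
Anti-diagonal needs 165; the known cells sum to 119, so (3,1) = 46.
Row 1: 52 + 64 + ? = 165, so (1,2) = 49.
Row 3: 46 + 58 + ? = 165, so (3,2) = 61.

61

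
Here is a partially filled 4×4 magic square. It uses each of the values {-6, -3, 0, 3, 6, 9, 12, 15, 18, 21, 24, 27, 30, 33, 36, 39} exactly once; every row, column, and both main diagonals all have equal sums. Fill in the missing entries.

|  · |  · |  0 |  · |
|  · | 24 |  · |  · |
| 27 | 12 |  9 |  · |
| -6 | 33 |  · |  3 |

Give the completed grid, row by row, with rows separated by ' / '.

30 -3 0 39 / 15 24 21 6 / 27 12 9 18 / -6 33 36 3

The 16 entries sum to 264, so each line sums to 264/4 = 66.
Row 3 must total 66; the given cells sum to 48, so (3,4) = 18.
Row 4 must total 66; the given cells sum to 30, so (4,3) = 36.
From column 2, 66 − (24 + 12 + 33) gives (1,2) = -3.
Column 3 must total 66; the given cells sum to 45, so (2,3) = 21.
From main diagonal, 66 − (24 + 9 + 3) gives (1,1) = 30.
The remaining cell in anti-diagonal is (1,4) = 66 − 27 = 39.
Column 1 must total 66; the given cells sum to 51, so (2,1) = 15.
The remaining cell in column 4 is (2,4) = 66 − 60 = 6.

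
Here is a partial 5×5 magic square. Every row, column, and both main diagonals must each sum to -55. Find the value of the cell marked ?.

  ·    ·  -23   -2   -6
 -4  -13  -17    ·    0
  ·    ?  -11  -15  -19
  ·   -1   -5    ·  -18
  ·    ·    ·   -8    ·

The remaining cell in row 2 is (2,4) = -55 − (-34) = -21.
Column 3: -23 + (-17) + (-11) + (-5) + ? = -55, so (5,3) = 1.
Using column 4: -2 + (-21) + (-15) + (-8) + ? → (4,4) = -55 − (-46) = -9.
Column 5 needs -55; the known cells sum to -43, so (5,5) = -12.
The remaining cell in main diagonal is (1,1) = -55 − (-45) = -10.
Anti-diagonal: -6 + (-21) + (-11) + (-1) + ? = -55, so (5,1) = -16.
The remaining cell in row 1 is (1,2) = -55 − (-41) = -14.
The remaining cell in row 4 is (4,1) = -55 − (-33) = -22.
The remaining cell in row 5 is (5,2) = -55 − (-35) = -20.
Using column 1: -10 + (-4) + (-22) + (-16) + ? → (3,1) = -55 − (-52) = -3.
Column 2: -14 + (-13) + (-1) + (-20) + ? = -55, so (3,2) = -7.

-7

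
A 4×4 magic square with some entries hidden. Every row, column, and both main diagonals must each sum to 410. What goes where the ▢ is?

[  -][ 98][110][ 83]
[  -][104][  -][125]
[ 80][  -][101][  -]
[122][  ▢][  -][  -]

Using row 1: 98 + 110 + 83 + ? → (1,1) = 410 − 291 = 119.
From column 1, 410 − (119 + 80 + 122) gives (2,1) = 89.
Main diagonal: 119 + 104 + 101 + ? = 410, so (4,4) = 86.
The remaining cell in row 2 is (2,3) = 410 − 318 = 92.
Using column 3: 110 + 92 + 101 + ? → (4,3) = 410 − 303 = 107.
The remaining cell in column 4 is (3,4) = 410 − 294 = 116.
Anti-diagonal must total 410; the given cells sum to 297, so (3,2) = 113.
Row 4: 122 + 107 + 86 + ? = 410, so (4,2) = 95.

95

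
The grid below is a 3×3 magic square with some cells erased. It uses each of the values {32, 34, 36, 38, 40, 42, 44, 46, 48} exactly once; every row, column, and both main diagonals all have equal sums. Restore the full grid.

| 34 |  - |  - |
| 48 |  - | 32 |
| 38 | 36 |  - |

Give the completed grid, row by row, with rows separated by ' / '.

The 9 entries sum to 360, so each line sums to 360/3 = 120.
The remaining cell in row 2 is (2,2) = 120 − 80 = 40.
Row 3 needs 120; the known cells sum to 74, so (3,3) = 46.
Column 2 must total 120; the given cells sum to 76, so (1,2) = 44.
Column 3: 32 + 46 + ? = 120, so (1,3) = 42.

34 44 42 / 48 40 32 / 38 36 46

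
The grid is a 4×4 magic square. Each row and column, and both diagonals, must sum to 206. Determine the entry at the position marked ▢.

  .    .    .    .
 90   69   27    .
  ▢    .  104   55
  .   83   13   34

Row 2: 90 + 69 + 27 + ? = 206, so (2,4) = 20.
Row 4 must total 206; the given cells sum to 130, so (4,1) = 76.
The remaining cell in column 3 is (1,3) = 206 − 144 = 62.
The remaining cell in column 4 is (1,4) = 206 − 109 = 97.
The remaining cell in main diagonal is (1,1) = 206 − 207 = -1.
Using anti-diagonal: 97 + 27 + 76 + ? → (3,2) = 206 − 200 = 6.
From row 1, 206 − (-1 + 62 + 97) gives (1,2) = 48.
Row 3 needs 206; the known cells sum to 165, so (3,1) = 41.

41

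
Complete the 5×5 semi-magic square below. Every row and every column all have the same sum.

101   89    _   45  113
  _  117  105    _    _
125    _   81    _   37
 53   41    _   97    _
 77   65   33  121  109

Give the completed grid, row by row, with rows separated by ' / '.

101 89 57 45 113 / 49 117 105 73 61 / 125 93 81 69 37 / 53 41 129 97 85 / 77 65 33 121 109

Row 5 is already complete: 77 + 65 + 33 + 121 + 109 = 405, so that is the magic constant.
Row 1: 101 + 89 + 45 + 113 + ? = 405, so (1,3) = 57.
Column 1: 101 + 125 + 53 + 77 + ? = 405, so (2,1) = 49.
Column 2 must total 405; the given cells sum to 312, so (3,2) = 93.
Column 3 needs 405; the known cells sum to 276, so (4,3) = 129.
Row 3 must total 405; the given cells sum to 336, so (3,4) = 69.
The remaining cell in row 4 is (4,5) = 405 − 320 = 85.
The remaining cell in column 4 is (2,4) = 405 − 332 = 73.
Column 5 needs 405; the known cells sum to 344, so (2,5) = 61.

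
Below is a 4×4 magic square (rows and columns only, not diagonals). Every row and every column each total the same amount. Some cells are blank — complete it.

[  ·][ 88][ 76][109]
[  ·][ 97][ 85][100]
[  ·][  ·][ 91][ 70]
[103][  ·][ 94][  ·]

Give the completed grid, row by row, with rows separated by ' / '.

73 88 76 109 / 64 97 85 100 / 106 79 91 70 / 103 82 94 67

Column 3 is already complete: 76 + 85 + 91 + 94 = 346, so that is the magic constant.
From row 1, 346 − (88 + 76 + 109) gives (1,1) = 73.
Row 2: 97 + 85 + 100 + ? = 346, so (2,1) = 64.
Column 1: 73 + 64 + 103 + ? = 346, so (3,1) = 106.
Column 4: 109 + 100 + 70 + ? = 346, so (4,4) = 67.
Row 3: 106 + 91 + 70 + ? = 346, so (3,2) = 79.
Row 4: 103 + 94 + 67 + ? = 346, so (4,2) = 82.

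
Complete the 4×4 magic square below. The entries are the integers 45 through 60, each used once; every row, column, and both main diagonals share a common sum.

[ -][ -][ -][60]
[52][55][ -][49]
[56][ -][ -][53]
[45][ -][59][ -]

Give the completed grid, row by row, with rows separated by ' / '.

The entries are 45 through 60, which sum to 840, so each line sums to 840/4 = 210.
Row 2: 52 + 55 + 49 + ? = 210, so (2,3) = 54.
Column 1 must total 210; the given cells sum to 153, so (1,1) = 57.
Using column 4: 60 + 49 + 53 + ? → (4,4) = 210 − 162 = 48.
Using main diagonal: 57 + 55 + 48 + ? → (3,3) = 210 − 160 = 50.
Anti-diagonal: 60 + 54 + 45 + ? = 210, so (3,2) = 51.
The remaining cell in row 4 is (4,2) = 210 − 152 = 58.
From column 2, 210 − (55 + 51 + 58) gives (1,2) = 46.
The remaining cell in column 3 is (1,3) = 210 − 163 = 47.

57 46 47 60 / 52 55 54 49 / 56 51 50 53 / 45 58 59 48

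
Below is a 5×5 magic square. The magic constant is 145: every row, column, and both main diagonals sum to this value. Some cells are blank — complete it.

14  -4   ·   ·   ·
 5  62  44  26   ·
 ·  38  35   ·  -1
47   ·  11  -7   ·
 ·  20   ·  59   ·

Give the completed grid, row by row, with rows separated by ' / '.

14 -4 53 50 32 / 5 62 44 26 8 / 56 38 35 17 -1 / 47 29 11 -7 65 / 23 20 2 59 41

Row 2 needs 145; the known cells sum to 137, so (2,5) = 8.
Column 2 needs 145; the known cells sum to 116, so (4,2) = 29.
Using main diagonal: 14 + 62 + 35 + (-7) + ? → (5,5) = 145 − 104 = 41.
Row 4: 47 + 29 + 11 + (-7) + ? = 145, so (4,5) = 65.
Using column 5: 8 + (-1) + 65 + 41 + ? → (1,5) = 145 − 113 = 32.
Anti-diagonal needs 145; the known cells sum to 122, so (5,1) = 23.
Row 5 must total 145; the given cells sum to 143, so (5,3) = 2.
The remaining cell in column 1 is (3,1) = 145 − 89 = 56.
Using column 3: 44 + 35 + 11 + 2 + ? → (1,3) = 145 − 92 = 53.
Row 1 needs 145; the known cells sum to 95, so (1,4) = 50.
The remaining cell in row 3 is (3,4) = 145 − 128 = 17.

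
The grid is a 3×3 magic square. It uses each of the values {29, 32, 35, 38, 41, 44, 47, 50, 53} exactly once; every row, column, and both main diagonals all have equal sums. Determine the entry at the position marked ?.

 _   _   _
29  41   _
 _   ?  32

47

The 9 entries sum to 369, so each line sums to 369/3 = 123.
The remaining cell in row 2 is (2,3) = 123 − 70 = 53.
Column 3 needs 123; the known cells sum to 85, so (1,3) = 38.
The remaining cell in main diagonal is (1,1) = 123 − 73 = 50.
Anti-diagonal needs 123; the known cells sum to 79, so (3,1) = 44.
From row 1, 123 − (50 + 38) gives (1,2) = 35.
Using row 3: 44 + 32 + ? → (3,2) = 123 − 76 = 47.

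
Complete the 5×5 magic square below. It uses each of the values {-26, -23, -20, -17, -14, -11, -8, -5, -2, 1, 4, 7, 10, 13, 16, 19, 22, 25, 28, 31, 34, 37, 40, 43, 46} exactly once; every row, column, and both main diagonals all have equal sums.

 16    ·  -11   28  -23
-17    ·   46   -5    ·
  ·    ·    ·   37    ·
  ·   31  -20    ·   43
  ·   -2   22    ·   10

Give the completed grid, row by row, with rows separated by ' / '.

The 25 entries sum to 250, so each line sums to 250/5 = 50.
Row 1 must total 50; the given cells sum to 10, so (1,2) = 40.
The remaining cell in column 3 is (3,3) = 50 − 37 = 13.
Anti-diagonal must total 50; the given cells sum to 16, so (5,1) = 34.
Using row 5: 34 + (-2) + 22 + 10 + ? → (5,4) = 50 − 64 = -14.
Column 4 needs 50; the known cells sum to 46, so (4,4) = 4.
Main diagonal needs 50; the known cells sum to 43, so (2,2) = 7.
Row 2 needs 50; the known cells sum to 31, so (2,5) = 19.
Row 4 needs 50; the known cells sum to 58, so (4,1) = -8.
Column 1 must total 50; the given cells sum to 25, so (3,1) = 25.
Column 2 needs 50; the known cells sum to 76, so (3,2) = -26.
Column 5 needs 50; the known cells sum to 49, so (3,5) = 1.

16 40 -11 28 -23 / -17 7 46 -5 19 / 25 -26 13 37 1 / -8 31 -20 4 43 / 34 -2 22 -14 10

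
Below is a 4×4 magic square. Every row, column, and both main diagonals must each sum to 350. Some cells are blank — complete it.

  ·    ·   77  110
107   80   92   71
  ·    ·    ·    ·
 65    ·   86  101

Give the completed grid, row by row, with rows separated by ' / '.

74 89 77 110 / 107 80 92 71 / 104 83 95 68 / 65 98 86 101

Row 4 needs 350; the known cells sum to 252, so (4,2) = 98.
From column 3, 350 − (77 + 92 + 86) gives (3,3) = 95.
The remaining cell in column 4 is (3,4) = 350 − 282 = 68.
Main diagonal needs 350; the known cells sum to 276, so (1,1) = 74.
Using anti-diagonal: 110 + 92 + 65 + ? → (3,2) = 350 − 267 = 83.
Row 1 must total 350; the given cells sum to 261, so (1,2) = 89.
Row 3 needs 350; the known cells sum to 246, so (3,1) = 104.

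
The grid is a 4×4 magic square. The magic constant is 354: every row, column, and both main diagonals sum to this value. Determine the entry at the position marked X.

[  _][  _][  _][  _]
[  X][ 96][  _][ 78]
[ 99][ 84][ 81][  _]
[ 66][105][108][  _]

Using row 3: 99 + 84 + 81 + ? → (3,4) = 354 − 264 = 90.
Using row 4: 66 + 105 + 108 + ? → (4,4) = 354 − 279 = 75.
Column 2: 96 + 84 + 105 + ? = 354, so (1,2) = 69.
Column 4 needs 354; the known cells sum to 243, so (1,4) = 111.
Main diagonal needs 354; the known cells sum to 252, so (1,1) = 102.
Anti-diagonal must total 354; the given cells sum to 261, so (2,3) = 93.
From row 1, 354 − (102 + 69 + 111) gives (1,3) = 72.
Row 2 needs 354; the known cells sum to 267, so (2,1) = 87.

87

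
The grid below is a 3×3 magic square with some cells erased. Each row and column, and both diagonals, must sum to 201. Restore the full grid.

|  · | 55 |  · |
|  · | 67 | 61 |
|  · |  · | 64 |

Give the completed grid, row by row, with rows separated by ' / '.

70 55 76 / 73 67 61 / 58 79 64

Row 2 needs 201; the known cells sum to 128, so (2,1) = 73.
From column 2, 201 − (55 + 67) gives (3,2) = 79.
The remaining cell in column 3 is (1,3) = 201 − 125 = 76.
Using main diagonal: 67 + 64 + ? → (1,1) = 201 − 131 = 70.
The remaining cell in anti-diagonal is (3,1) = 201 − 143 = 58.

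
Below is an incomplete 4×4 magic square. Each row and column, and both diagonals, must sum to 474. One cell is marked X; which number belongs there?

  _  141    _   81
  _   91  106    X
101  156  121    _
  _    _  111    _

Row 3: 101 + 156 + 121 + ? = 474, so (3,4) = 96.
Using column 2: 141 + 91 + 156 + ? → (4,2) = 474 − 388 = 86.
Column 3: 106 + 121 + 111 + ? = 474, so (1,3) = 136.
Anti-diagonal needs 474; the known cells sum to 343, so (4,1) = 131.
From row 1, 474 − (141 + 136 + 81) gives (1,1) = 116.
Row 4 must total 474; the given cells sum to 328, so (4,4) = 146.
Column 1 needs 474; the known cells sum to 348, so (2,1) = 126.
Column 4: 81 + 96 + 146 + ? = 474, so (2,4) = 151.

151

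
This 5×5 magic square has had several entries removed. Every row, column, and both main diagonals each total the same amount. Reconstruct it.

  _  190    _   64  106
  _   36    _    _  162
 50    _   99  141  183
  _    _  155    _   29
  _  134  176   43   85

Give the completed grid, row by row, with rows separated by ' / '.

Column 5 is already complete: 106 + 162 + 183 + 29 + 85 = 565, so that is the magic constant.
From row 3, 565 − (50 + 99 + 141 + 183) gives (3,2) = 92.
Row 5 must total 565; the given cells sum to 438, so (5,1) = 127.
Column 2 must total 565; the given cells sum to 452, so (4,2) = 113.
From anti-diagonal, 565 − (106 + 99 + 113 + 127) gives (2,4) = 120.
The remaining cell in column 4 is (4,4) = 565 − 368 = 197.
Using main diagonal: 36 + 99 + 197 + 85 + ? → (1,1) = 565 − 417 = 148.
From row 1, 565 − (148 + 190 + 64 + 106) gives (1,3) = 57.
From row 4, 565 − (113 + 155 + 197 + 29) gives (4,1) = 71.
Column 1 must total 565; the given cells sum to 396, so (2,1) = 169.
Using column 3: 57 + 99 + 155 + 176 + ? → (2,3) = 565 − 487 = 78.

148 190 57 64 106 / 169 36 78 120 162 / 50 92 99 141 183 / 71 113 155 197 29 / 127 134 176 43 85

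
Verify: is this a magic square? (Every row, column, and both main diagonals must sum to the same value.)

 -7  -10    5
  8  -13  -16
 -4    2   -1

No — main diagonal sums to -21 but row 3 sums to -3.

Row 1: -7 + (-10) + 5 = -12.
Row 2: 8 + (-13) + (-16) = -21.
Row 3: -4 + 2 + (-1) = -3.
Column 1: -7 + 8 + (-4) = -3.
Column 2: -10 + (-13) + 2 = -21.
Column 3: 5 + (-16) + (-1) = -12.
Main diagonal: -7 + (-13) + (-1) = -21.
Anti-diagonal: 5 + (-13) + (-4) = -12.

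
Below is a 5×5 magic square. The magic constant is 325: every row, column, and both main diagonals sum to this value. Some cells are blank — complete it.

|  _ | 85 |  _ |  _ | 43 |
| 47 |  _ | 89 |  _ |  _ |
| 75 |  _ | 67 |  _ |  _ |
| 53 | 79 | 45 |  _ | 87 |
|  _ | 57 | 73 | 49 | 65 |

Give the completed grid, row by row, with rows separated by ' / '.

Row 4 needs 325; the known cells sum to 264, so (4,4) = 61.
From row 5, 325 − (57 + 73 + 49 + 65) gives (5,1) = 81.
From column 1, 325 − (47 + 75 + 53 + 81) gives (1,1) = 69.
Column 3 needs 325; the known cells sum to 274, so (1,3) = 51.
Main diagonal: 69 + 67 + 61 + 65 + ? = 325, so (2,2) = 63.
Using anti-diagonal: 43 + 67 + 79 + 81 + ? → (2,4) = 325 − 270 = 55.
From row 1, 325 − (69 + 85 + 51 + 43) gives (1,4) = 77.
From row 2, 325 − (47 + 63 + 89 + 55) gives (2,5) = 71.
Column 2 needs 325; the known cells sum to 284, so (3,2) = 41.
Column 4: 77 + 55 + 61 + 49 + ? = 325, so (3,4) = 83.
From column 5, 325 − (43 + 71 + 87 + 65) gives (3,5) = 59.

69 85 51 77 43 / 47 63 89 55 71 / 75 41 67 83 59 / 53 79 45 61 87 / 81 57 73 49 65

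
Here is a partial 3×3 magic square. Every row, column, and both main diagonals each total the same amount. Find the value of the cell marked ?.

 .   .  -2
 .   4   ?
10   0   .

Anti-diagonal is complete and sums to 12; that is the magic constant.
The remaining cell in row 3 is (3,3) = 12 − 10 = 2.
Column 2 needs 12; the known cells sum to 4, so (1,2) = 8.
Column 3: -2 + 2 + ? = 12, so (2,3) = 12.

12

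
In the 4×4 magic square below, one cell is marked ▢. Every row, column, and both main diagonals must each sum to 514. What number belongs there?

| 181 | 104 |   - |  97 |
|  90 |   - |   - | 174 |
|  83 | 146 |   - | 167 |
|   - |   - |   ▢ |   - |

153

The remaining cell in row 1 is (1,3) = 514 − 382 = 132.
Row 3 needs 514; the known cells sum to 396, so (3,3) = 118.
The remaining cell in column 1 is (4,1) = 514 − 354 = 160.
From column 4, 514 − (97 + 174 + 167) gives (4,4) = 76.
Main diagonal must total 514; the given cells sum to 375, so (2,2) = 139.
The remaining cell in anti-diagonal is (2,3) = 514 − 403 = 111.
Column 2 must total 514; the given cells sum to 389, so (4,2) = 125.
Using column 3: 132 + 111 + 118 + ? → (4,3) = 514 − 361 = 153.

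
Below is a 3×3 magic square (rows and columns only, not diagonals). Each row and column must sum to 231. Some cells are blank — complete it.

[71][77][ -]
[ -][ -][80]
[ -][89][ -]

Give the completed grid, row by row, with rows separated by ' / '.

71 77 83 / 86 65 80 / 74 89 68

Row 1 needs 231; the known cells sum to 148, so (1,3) = 83.
From column 2, 231 − (77 + 89) gives (2,2) = 65.
Using column 3: 83 + 80 + ? → (3,3) = 231 − 163 = 68.
Row 2: 65 + 80 + ? = 231, so (2,1) = 86.
Row 3 needs 231; the known cells sum to 157, so (3,1) = 74.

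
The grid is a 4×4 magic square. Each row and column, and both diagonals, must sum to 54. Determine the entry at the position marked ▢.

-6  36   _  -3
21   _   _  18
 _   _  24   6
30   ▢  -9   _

0

Row 1 must total 54; the given cells sum to 27, so (1,3) = 27.
Column 1 needs 54; the known cells sum to 45, so (3,1) = 9.
From column 3, 54 − (27 + 24 + (-9)) gives (2,3) = 12.
Column 4: -3 + 18 + 6 + ? = 54, so (4,4) = 33.
Main diagonal must total 54; the given cells sum to 51, so (2,2) = 3.
Anti-diagonal needs 54; the known cells sum to 39, so (3,2) = 15.
Using row 4: 30 + (-9) + 33 + ? → (4,2) = 54 − 54 = 0.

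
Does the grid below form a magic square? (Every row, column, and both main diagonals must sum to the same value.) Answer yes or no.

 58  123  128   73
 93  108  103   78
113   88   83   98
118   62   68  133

Row 1: 58 + 123 + 128 + 73 = 382.
Row 2: 93 + 108 + 103 + 78 = 382.
Row 3: 113 + 88 + 83 + 98 = 382.
Row 4: 118 + 62 + 68 + 133 = 381.
Column 1: 58 + 93 + 113 + 118 = 382.
Column 2: 123 + 108 + 88 + 62 = 381.
Column 3: 128 + 103 + 83 + 68 = 382.
Column 4: 73 + 78 + 98 + 133 = 382.
Main diagonal: 58 + 108 + 83 + 133 = 382.
Anti-diagonal: 73 + 103 + 88 + 118 = 382.

No — column 2 sums to 381 but column 1 sums to 382.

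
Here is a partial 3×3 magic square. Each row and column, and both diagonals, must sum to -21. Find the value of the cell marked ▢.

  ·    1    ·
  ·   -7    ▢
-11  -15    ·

From row 3, -21 − (-11 + (-15)) gives (3,3) = 5.
Main diagonal: -7 + 5 + ? = -21, so (1,1) = -19.
Anti-diagonal needs -21; the known cells sum to -18, so (1,3) = -3.
Using column 1: -19 + (-11) + ? → (2,1) = -21 − (-30) = 9.
The remaining cell in column 3 is (2,3) = -21 − 2 = -23.

-23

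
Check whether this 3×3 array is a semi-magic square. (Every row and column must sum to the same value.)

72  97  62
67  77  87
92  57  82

Yes

Row 1: 72 + 97 + 62 = 231.
Row 2: 67 + 77 + 87 = 231.
Row 3: 92 + 57 + 82 = 231.
Column 1: 72 + 67 + 92 = 231.
Column 2: 97 + 77 + 57 = 231.
Column 3: 62 + 87 + 82 = 231.
All lines sum to 231.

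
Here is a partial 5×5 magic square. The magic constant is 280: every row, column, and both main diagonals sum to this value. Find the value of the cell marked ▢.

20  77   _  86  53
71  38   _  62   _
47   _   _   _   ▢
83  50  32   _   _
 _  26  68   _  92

65

Row 1 must total 280; the given cells sum to 236, so (1,3) = 44.
From column 1, 280 − (20 + 71 + 47 + 83) gives (5,1) = 59.
From column 2, 280 − (77 + 38 + 50 + 26) gives (3,2) = 89.
Anti-diagonal: 53 + 62 + 50 + 59 + ? = 280, so (3,3) = 56.
Row 5 needs 280; the known cells sum to 245, so (5,4) = 35.
From column 3, 280 − (44 + 56 + 32 + 68) gives (2,3) = 80.
From main diagonal, 280 − (20 + 38 + 56 + 92) gives (4,4) = 74.
The remaining cell in row 2 is (2,5) = 280 − 251 = 29.
Using row 4: 83 + 50 + 32 + 74 + ? → (4,5) = 280 − 239 = 41.
Column 4: 86 + 62 + 74 + 35 + ? = 280, so (3,4) = 23.
Column 5 must total 280; the given cells sum to 215, so (3,5) = 65.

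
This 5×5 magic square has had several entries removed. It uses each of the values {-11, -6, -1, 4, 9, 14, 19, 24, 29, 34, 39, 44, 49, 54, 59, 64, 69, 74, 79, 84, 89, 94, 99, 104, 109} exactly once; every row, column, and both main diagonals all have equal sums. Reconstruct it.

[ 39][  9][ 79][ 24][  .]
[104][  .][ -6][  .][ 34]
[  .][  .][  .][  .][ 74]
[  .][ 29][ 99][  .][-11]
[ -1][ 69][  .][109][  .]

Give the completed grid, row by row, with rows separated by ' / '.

39 9 79 24 94 / 104 49 -6 64 34 / 19 89 59 4 74 / 84 29 99 44 -11 / -1 69 14 109 54

The 25 entries sum to 1225, so each line sums to 1225/5 = 245.
Row 1 needs 245; the known cells sum to 151, so (1,5) = 94.
Column 5: 94 + 34 + 74 + (-11) + ? = 245, so (5,5) = 54.
Row 5 needs 245; the known cells sum to 231, so (5,3) = 14.
Using column 3: 79 + (-6) + 99 + 14 + ? → (3,3) = 245 − 186 = 59.
The remaining cell in anti-diagonal is (2,4) = 245 − 181 = 64.
The remaining cell in row 2 is (2,2) = 245 − 196 = 49.
Column 2 must total 245; the given cells sum to 156, so (3,2) = 89.
Main diagonal: 39 + 49 + 59 + 54 + ? = 245, so (4,4) = 44.
Using row 4: 29 + 99 + 44 + (-11) + ? → (4,1) = 245 − 161 = 84.
Column 1 must total 245; the given cells sum to 226, so (3,1) = 19.
Column 4 needs 245; the known cells sum to 241, so (3,4) = 4.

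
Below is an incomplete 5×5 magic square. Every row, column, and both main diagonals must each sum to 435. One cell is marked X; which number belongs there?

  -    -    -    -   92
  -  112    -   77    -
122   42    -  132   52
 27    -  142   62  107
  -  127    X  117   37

72

Row 3 must total 435; the given cells sum to 348, so (3,3) = 87.
From row 4, 435 − (27 + 142 + 62 + 107) gives (4,2) = 97.
Column 2 needs 435; the known cells sum to 378, so (1,2) = 57.
Using column 4: 77 + 132 + 62 + 117 + ? → (1,4) = 435 − 388 = 47.
Column 5: 92 + 52 + 107 + 37 + ? = 435, so (2,5) = 147.
The remaining cell in main diagonal is (1,1) = 435 − 298 = 137.
Anti-diagonal needs 435; the known cells sum to 353, so (5,1) = 82.
Using row 1: 137 + 57 + 47 + 92 + ? → (1,3) = 435 − 333 = 102.
From row 5, 435 − (82 + 127 + 117 + 37) gives (5,3) = 72.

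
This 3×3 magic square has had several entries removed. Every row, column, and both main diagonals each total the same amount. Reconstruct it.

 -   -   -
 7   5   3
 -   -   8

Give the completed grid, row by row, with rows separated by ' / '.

Row 2 is already complete: 7 + 5 + 3 = 15, so that is the magic constant.
From column 3, 15 − (3 + 8) gives (1,3) = 4.
Main diagonal needs 15; the known cells sum to 13, so (1,1) = 2.
From anti-diagonal, 15 − (4 + 5) gives (3,1) = 6.
The remaining cell in row 1 is (1,2) = 15 − 6 = 9.
Using row 3: 6 + 8 + ? → (3,2) = 15 − 14 = 1.

2 9 4 / 7 5 3 / 6 1 8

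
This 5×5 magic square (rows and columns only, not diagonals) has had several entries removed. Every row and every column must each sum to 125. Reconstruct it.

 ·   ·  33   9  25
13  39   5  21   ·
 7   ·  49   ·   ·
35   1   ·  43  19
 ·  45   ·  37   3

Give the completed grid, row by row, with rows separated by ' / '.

From row 2, 125 − (13 + 39 + 5 + 21) gives (2,5) = 47.
Using row 4: 35 + 1 + 43 + 19 + ? → (4,3) = 125 − 98 = 27.
Column 3: 33 + 5 + 49 + 27 + ? = 125, so (5,3) = 11.
From column 4, 125 − (9 + 21 + 43 + 37) gives (3,4) = 15.
Using column 5: 25 + 47 + 19 + 3 + ? → (3,5) = 125 − 94 = 31.
Using row 3: 7 + 49 + 15 + 31 + ? → (3,2) = 125 − 102 = 23.
Row 5: 45 + 11 + 37 + 3 + ? = 125, so (5,1) = 29.
Column 1 must total 125; the given cells sum to 84, so (1,1) = 41.
Using column 2: 39 + 23 + 1 + 45 + ? → (1,2) = 125 − 108 = 17.

41 17 33 9 25 / 13 39 5 21 47 / 7 23 49 15 31 / 35 1 27 43 19 / 29 45 11 37 3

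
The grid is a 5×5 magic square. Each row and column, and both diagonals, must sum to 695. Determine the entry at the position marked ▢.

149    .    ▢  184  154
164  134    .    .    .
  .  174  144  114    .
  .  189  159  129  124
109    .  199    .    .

89

Using row 4: 189 + 159 + 129 + 124 + ? → (4,1) = 695 − 601 = 94.
The remaining cell in column 1 is (3,1) = 695 − 516 = 179.
Using main diagonal: 149 + 134 + 144 + 129 + ? → (5,5) = 695 − 556 = 139.
Anti-diagonal must total 695; the given cells sum to 596, so (2,4) = 99.
From row 3, 695 − (179 + 174 + 144 + 114) gives (3,5) = 84.
Column 4 needs 695; the known cells sum to 526, so (5,4) = 169.
From column 5, 695 − (154 + 84 + 124 + 139) gives (2,5) = 194.
Row 2 must total 695; the given cells sum to 591, so (2,3) = 104.
Row 5 needs 695; the known cells sum to 616, so (5,2) = 79.
Column 2 needs 695; the known cells sum to 576, so (1,2) = 119.
Column 3 must total 695; the given cells sum to 606, so (1,3) = 89.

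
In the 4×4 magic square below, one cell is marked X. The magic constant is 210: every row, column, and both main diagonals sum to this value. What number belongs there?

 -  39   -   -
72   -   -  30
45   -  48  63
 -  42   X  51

Row 3: 45 + 48 + 63 + ? = 210, so (3,2) = 54.
Using column 2: 39 + 54 + 42 + ? → (2,2) = 210 − 135 = 75.
Column 4 must total 210; the given cells sum to 144, so (1,4) = 66.
Using main diagonal: 75 + 48 + 51 + ? → (1,1) = 210 − 174 = 36.
Row 1 needs 210; the known cells sum to 141, so (1,3) = 69.
Row 2: 72 + 75 + 30 + ? = 210, so (2,3) = 33.
Column 1 needs 210; the known cells sum to 153, so (4,1) = 57.
Column 3 needs 210; the known cells sum to 150, so (4,3) = 60.

60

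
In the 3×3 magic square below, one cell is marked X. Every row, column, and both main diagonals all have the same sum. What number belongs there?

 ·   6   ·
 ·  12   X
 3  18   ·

0

Column 2 is complete and sums to 36; that is the magic constant.
Row 3: 3 + 18 + ? = 36, so (3,3) = 15.
From main diagonal, 36 − (12 + 15) gives (1,1) = 9.
Using anti-diagonal: 12 + 3 + ? → (1,3) = 36 − 15 = 21.
Using column 1: 9 + 3 + ? → (2,1) = 36 − 12 = 24.
Using column 3: 21 + 15 + ? → (2,3) = 36 − 36 = 0.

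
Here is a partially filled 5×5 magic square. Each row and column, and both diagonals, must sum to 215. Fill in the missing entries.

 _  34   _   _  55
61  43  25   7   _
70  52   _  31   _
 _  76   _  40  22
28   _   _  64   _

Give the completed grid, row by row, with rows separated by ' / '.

Row 2 needs 215; the known cells sum to 136, so (2,5) = 79.
Column 2 must total 215; the given cells sum to 205, so (5,2) = 10.
Column 4: 7 + 31 + 40 + 64 + ? = 215, so (1,4) = 73.
Anti-diagonal must total 215; the given cells sum to 166, so (3,3) = 49.
Using row 3: 70 + 52 + 49 + 31 + ? → (3,5) = 215 − 202 = 13.
From column 5, 215 − (55 + 79 + 13 + 22) gives (5,5) = 46.
The remaining cell in main diagonal is (1,1) = 215 − 178 = 37.
Row 1: 37 + 34 + 73 + 55 + ? = 215, so (1,3) = 16.
The remaining cell in row 5 is (5,3) = 215 − 148 = 67.
Column 1 must total 215; the given cells sum to 196, so (4,1) = 19.
From column 3, 215 − (16 + 25 + 49 + 67) gives (4,3) = 58.

37 34 16 73 55 / 61 43 25 7 79 / 70 52 49 31 13 / 19 76 58 40 22 / 28 10 67 64 46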